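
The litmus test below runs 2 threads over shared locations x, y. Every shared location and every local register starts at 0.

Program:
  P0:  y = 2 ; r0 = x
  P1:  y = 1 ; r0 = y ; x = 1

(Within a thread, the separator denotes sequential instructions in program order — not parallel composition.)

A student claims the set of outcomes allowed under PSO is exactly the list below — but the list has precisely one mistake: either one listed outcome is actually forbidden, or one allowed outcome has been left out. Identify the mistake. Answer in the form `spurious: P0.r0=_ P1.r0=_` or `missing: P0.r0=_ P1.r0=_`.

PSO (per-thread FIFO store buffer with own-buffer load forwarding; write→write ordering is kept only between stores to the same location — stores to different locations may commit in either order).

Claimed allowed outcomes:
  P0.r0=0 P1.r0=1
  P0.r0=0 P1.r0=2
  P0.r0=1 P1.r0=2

missing: P0.r0=1 P1.r0=1

outcome vector order: (P0.r0,P1.r0)
PSO (4): 0/1, 0/2, 1/1, 1/2
PSO∖claimed = {1/1}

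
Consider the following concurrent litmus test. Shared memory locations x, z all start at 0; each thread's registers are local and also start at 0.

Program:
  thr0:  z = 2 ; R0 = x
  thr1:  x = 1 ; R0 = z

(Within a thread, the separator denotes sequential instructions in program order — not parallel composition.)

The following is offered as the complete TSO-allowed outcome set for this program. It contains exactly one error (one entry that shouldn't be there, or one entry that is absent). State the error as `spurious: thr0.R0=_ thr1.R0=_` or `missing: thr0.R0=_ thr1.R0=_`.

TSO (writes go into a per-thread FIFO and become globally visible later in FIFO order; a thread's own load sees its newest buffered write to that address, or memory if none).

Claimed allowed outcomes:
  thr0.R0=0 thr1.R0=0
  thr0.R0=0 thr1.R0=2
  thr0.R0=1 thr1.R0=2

outcome vector order: (thr0.R0,thr1.R0)
[TSO] allowed = {00 02 10 12}
TSO∖claimed = {10}

missing: thr0.R0=1 thr1.R0=0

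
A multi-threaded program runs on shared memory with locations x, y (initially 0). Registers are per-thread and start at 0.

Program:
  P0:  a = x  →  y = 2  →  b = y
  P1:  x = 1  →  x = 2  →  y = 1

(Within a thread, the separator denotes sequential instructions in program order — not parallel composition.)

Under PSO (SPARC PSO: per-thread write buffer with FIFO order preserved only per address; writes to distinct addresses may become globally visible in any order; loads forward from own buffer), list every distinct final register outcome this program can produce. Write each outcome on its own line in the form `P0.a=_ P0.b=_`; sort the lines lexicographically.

P0.a=0 P0.b=1
P0.a=0 P0.b=2
P0.a=1 P0.b=1
P0.a=1 P0.b=2
P0.a=2 P0.b=1
P0.a=2 P0.b=2

outcome vector order: (P0.a,P0.b)
|PSO outcomes| = 6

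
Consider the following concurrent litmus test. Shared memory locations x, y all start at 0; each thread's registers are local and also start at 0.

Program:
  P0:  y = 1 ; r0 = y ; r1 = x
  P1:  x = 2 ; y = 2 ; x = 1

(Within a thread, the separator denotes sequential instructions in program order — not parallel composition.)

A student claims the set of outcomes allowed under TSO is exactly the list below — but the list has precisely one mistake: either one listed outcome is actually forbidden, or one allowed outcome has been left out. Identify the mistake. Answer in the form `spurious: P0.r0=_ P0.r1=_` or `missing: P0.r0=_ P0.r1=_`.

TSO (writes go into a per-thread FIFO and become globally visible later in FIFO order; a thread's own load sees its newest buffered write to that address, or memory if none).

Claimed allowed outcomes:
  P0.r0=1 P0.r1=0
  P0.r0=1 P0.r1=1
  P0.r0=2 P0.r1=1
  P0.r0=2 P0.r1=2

outcome vector order: (P0.r0,P0.r1)
TSO (5): 1/0; 1/1; 1/2; 2/1; 2/2
TSO∖claimed = {1/2}

missing: P0.r0=1 P0.r1=2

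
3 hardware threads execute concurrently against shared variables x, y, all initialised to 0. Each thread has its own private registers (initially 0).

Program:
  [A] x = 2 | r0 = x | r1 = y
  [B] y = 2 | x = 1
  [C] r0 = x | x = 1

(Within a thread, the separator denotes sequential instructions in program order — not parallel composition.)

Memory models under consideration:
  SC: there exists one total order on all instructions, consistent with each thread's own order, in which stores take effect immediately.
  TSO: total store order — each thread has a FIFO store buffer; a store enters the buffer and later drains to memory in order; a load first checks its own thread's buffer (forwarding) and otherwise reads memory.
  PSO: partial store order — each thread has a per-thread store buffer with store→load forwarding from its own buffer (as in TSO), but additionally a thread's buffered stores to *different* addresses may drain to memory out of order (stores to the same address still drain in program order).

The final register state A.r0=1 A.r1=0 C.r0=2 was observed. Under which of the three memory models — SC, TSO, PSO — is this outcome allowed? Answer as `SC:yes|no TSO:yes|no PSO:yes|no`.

outcome vector order: (A.r0,A.r1,C.r0)
under SC → 1/0/0 1/0/2 1/2/0 1/2/1 1/2/2 2/0/0 2/0/1 2/0/2 2/2/0 2/2/1 2/2/2
under TSO → 1/0/0 1/0/2 1/2/0 1/2/1 1/2/2 2/0/0 2/0/1 2/0/2 2/2/0 2/2/1 2/2/2
under PSO → 1/0/0 1/0/1 1/0/2 1/2/0 1/2/1 1/2/2 2/0/0 2/0/1 2/0/2 2/2/0 2/2/1 2/2/2
target 1/0/2 ∈ {SC,TSO,PSO}

SC:yes TSO:yes PSO:yes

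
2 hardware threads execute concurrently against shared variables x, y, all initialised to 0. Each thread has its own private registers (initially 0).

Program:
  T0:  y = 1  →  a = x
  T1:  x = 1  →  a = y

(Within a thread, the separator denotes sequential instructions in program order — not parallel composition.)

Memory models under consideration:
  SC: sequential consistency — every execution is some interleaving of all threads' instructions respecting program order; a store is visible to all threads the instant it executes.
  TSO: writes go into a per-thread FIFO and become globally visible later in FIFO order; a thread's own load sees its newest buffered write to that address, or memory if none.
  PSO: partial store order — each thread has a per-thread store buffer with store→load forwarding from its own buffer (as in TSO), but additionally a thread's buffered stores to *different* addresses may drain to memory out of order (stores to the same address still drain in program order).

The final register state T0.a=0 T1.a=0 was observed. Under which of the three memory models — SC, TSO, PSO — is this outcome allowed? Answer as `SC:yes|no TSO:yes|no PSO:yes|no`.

SC:no TSO:yes PSO:yes

outcome vector order: (T0.a,T1.a)
[SC] allowed = {01 10 11}
[TSO] allowed = {00 01 10 11}
[PSO] allowed = {00 01 10 11}
target 00 ∈ {TSO,PSO}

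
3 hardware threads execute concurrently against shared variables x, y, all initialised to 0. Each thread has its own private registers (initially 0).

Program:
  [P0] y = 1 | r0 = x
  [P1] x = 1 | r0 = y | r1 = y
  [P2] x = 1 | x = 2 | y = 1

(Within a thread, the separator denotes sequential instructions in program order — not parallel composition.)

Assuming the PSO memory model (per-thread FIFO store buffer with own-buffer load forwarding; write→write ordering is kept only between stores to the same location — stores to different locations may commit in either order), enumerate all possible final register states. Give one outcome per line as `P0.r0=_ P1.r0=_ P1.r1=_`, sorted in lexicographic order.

P0.r0=0 P1.r0=0 P1.r1=0
P0.r0=0 P1.r0=0 P1.r1=1
P0.r0=0 P1.r0=1 P1.r1=1
P0.r0=1 P1.r0=0 P1.r1=0
P0.r0=1 P1.r0=0 P1.r1=1
P0.r0=1 P1.r0=1 P1.r1=1
P0.r0=2 P1.r0=0 P1.r1=0
P0.r0=2 P1.r0=0 P1.r1=1
P0.r0=2 P1.r0=1 P1.r1=1

outcome vector order: (P0.r0,P1.r0,P1.r1)
|PSO outcomes| = 9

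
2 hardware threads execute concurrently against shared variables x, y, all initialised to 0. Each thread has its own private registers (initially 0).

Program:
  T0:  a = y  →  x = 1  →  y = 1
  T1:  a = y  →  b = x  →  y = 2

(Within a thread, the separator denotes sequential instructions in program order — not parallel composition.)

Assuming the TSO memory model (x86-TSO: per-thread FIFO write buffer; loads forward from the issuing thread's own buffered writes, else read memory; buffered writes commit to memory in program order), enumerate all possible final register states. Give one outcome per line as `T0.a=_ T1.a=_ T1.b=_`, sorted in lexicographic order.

outcome vector order: (T0.a,T1.a,T1.b)
|TSO outcomes| = 4

T0.a=0 T1.a=0 T1.b=0
T0.a=0 T1.a=0 T1.b=1
T0.a=0 T1.a=1 T1.b=1
T0.a=2 T1.a=0 T1.b=0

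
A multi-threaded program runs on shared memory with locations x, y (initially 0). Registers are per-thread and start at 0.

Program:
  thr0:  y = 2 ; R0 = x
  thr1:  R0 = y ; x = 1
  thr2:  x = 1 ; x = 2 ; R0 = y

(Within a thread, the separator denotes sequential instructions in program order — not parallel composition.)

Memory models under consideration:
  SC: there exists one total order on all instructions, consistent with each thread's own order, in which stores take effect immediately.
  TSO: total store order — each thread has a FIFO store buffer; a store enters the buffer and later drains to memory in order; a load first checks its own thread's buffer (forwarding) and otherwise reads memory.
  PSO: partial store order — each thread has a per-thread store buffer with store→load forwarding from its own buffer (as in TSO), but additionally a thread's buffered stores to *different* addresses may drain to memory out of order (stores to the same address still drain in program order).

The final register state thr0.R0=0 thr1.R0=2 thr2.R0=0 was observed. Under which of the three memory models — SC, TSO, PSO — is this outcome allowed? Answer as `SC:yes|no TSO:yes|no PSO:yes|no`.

outcome vector order: (thr0.R0,thr1.R0,thr2.R0)
SC: 10 outcomes — {0/0/2, 0/2/2, 1/0/0, 1/0/2, 1/2/0, 1/2/2, 2/0/0, 2/0/2, 2/2/0, 2/2/2}
TSO: 12 outcomes — {0/0/0, 0/0/2, 0/2/0, 0/2/2, 1/0/0, 1/0/2, 1/2/0, 1/2/2, 2/0/0, 2/0/2, 2/2/0, 2/2/2}
PSO: 12 outcomes — {0/0/0, 0/0/2, 0/2/0, 0/2/2, 1/0/0, 1/0/2, 1/2/0, 1/2/2, 2/0/0, 2/0/2, 2/2/0, 2/2/2}
target 0/2/0 ∈ {TSO,PSO}

SC:no TSO:yes PSO:yes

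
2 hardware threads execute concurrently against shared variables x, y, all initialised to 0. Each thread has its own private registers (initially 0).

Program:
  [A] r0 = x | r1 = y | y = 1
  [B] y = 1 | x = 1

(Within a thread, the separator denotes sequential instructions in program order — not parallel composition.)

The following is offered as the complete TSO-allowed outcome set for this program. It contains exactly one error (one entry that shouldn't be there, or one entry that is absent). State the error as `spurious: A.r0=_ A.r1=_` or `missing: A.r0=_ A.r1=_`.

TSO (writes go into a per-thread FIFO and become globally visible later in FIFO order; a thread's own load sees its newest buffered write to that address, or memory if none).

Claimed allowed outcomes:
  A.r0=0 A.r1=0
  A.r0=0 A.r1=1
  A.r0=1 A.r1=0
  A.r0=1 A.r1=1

spurious: A.r0=1 A.r1=0

outcome vector order: (A.r0,A.r1)
TSO (3): <0 0>, <0 1>, <1 1>
claimed∖TSO = {<1 0>}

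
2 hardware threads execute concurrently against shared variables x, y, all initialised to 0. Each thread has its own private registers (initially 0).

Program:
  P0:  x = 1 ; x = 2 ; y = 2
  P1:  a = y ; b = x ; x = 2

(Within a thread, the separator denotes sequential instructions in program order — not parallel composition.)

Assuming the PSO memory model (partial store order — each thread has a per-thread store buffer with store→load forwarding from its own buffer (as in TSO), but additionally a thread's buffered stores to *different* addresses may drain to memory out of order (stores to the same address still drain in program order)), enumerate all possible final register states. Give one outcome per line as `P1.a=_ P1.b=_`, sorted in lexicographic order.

P1.a=0 P1.b=0
P1.a=0 P1.b=1
P1.a=0 P1.b=2
P1.a=2 P1.b=0
P1.a=2 P1.b=1
P1.a=2 P1.b=2

outcome vector order: (P1.a,P1.b)
|PSO outcomes| = 6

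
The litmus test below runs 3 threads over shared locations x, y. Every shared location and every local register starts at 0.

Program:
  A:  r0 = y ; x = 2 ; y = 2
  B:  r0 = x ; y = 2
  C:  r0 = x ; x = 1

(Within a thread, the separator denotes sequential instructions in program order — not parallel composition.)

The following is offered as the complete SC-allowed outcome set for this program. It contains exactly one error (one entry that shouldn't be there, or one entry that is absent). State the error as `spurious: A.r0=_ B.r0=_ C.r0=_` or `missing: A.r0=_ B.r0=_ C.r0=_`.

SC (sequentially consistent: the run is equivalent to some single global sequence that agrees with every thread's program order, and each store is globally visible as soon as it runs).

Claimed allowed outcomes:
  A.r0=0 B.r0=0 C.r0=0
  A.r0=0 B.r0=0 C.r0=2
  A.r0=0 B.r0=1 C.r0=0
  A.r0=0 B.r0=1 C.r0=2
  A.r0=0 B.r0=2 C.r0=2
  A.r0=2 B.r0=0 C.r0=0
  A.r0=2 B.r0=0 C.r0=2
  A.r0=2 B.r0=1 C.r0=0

outcome vector order: (A.r0,B.r0,C.r0)
SC (9): (0,0,0) (0,0,2) (0,1,0) (0,1,2) (0,2,0) (0,2,2) (2,0,0) (2,0,2) (2,1,0)
SC∖claimed = {(0,2,0)}

missing: A.r0=0 B.r0=2 C.r0=0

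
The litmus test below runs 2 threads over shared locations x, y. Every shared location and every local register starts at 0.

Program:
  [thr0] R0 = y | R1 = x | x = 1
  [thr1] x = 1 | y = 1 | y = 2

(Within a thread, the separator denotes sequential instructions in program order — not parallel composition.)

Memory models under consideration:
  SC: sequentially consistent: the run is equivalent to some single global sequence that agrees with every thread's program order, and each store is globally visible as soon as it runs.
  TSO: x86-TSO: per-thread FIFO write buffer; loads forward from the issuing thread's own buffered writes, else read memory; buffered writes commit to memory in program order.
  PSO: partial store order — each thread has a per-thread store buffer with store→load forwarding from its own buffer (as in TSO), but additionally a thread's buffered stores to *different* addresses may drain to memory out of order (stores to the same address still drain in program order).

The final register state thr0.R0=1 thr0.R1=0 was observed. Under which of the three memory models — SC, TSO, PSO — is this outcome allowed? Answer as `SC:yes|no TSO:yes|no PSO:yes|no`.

outcome vector order: (thr0.R0,thr0.R1)
[SC] allowed = {00 01 11 21}
[TSO] allowed = {00 01 11 21}
[PSO] allowed = {00 01 10 11 20 21}
target 10 ∈ {PSO}

SC:no TSO:no PSO:yes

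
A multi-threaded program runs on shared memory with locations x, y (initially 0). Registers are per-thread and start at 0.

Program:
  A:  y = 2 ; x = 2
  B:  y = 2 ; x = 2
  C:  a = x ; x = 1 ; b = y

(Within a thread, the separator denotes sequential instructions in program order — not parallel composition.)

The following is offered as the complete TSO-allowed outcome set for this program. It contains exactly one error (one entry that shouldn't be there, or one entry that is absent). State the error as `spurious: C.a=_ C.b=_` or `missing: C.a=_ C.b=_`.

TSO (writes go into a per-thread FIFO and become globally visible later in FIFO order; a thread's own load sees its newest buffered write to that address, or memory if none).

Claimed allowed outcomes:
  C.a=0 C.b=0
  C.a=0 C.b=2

missing: C.a=2 C.b=2

outcome vector order: (C.a,C.b)
[TSO] allowed = {<0 0>; <0 2>; <2 2>}
TSO∖claimed = {<2 2>}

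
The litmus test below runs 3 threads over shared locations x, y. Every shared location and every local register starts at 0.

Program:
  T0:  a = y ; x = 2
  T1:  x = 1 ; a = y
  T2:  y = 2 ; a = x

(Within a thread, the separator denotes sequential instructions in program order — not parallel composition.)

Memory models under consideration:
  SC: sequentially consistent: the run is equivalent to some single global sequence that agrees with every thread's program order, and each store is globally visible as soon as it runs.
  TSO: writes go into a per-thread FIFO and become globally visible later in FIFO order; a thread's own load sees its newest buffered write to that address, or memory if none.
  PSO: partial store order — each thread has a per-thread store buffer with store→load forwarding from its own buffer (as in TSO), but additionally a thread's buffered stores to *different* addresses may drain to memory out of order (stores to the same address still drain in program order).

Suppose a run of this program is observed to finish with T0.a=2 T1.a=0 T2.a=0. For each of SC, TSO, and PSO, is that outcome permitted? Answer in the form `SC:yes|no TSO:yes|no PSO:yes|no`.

outcome vector order: (T0.a,T1.a,T2.a)
SC: 10 outcomes — {(0,0,1); (0,0,2); (0,2,0); (0,2,1); (0,2,2); (2,0,1); (2,0,2); (2,2,0); (2,2,1); (2,2,2)}
TSO: 12 outcomes — {(0,0,0); (0,0,1); (0,0,2); (0,2,0); (0,2,1); (0,2,2); (2,0,0); (2,0,1); (2,0,2); (2,2,0); (2,2,1); (2,2,2)}
PSO: 12 outcomes — {(0,0,0); (0,0,1); (0,0,2); (0,2,0); (0,2,1); (0,2,2); (2,0,0); (2,0,1); (2,0,2); (2,2,0); (2,2,1); (2,2,2)}
target (2,0,0) ∈ {TSO,PSO}

SC:no TSO:yes PSO:yes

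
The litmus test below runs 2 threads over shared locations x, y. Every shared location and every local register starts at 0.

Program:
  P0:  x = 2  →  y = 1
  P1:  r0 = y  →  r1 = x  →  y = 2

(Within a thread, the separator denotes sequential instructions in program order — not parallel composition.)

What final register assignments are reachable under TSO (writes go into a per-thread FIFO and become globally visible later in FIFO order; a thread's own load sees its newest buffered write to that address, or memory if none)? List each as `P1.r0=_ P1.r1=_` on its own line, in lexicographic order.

P1.r0=0 P1.r1=0
P1.r0=0 P1.r1=2
P1.r0=1 P1.r1=2

outcome vector order: (P1.r0,P1.r1)
|TSO outcomes| = 3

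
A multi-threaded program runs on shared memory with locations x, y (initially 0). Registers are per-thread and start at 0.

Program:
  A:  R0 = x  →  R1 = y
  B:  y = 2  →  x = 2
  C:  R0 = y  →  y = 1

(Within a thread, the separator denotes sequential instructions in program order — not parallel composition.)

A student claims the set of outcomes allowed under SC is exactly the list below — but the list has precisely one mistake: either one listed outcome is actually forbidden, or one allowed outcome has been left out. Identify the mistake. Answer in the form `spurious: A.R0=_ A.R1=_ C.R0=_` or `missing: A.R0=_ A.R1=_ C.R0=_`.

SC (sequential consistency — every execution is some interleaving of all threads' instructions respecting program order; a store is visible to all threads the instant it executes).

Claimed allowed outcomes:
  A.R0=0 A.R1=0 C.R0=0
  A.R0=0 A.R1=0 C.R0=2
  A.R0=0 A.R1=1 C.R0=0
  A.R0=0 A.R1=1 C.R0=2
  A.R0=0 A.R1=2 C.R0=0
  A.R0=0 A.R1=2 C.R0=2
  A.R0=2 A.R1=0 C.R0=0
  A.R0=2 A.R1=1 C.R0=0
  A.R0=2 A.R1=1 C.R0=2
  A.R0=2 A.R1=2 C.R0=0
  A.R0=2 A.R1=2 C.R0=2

outcome vector order: (A.R0,A.R1,C.R0)
under SC → (0,0,0) (0,0,2) (0,1,0) (0,1,2) (0,2,0) (0,2,2) (2,1,0) (2,1,2) (2,2,0) (2,2,2)
claimed∖SC = {(2,0,0)}

spurious: A.R0=2 A.R1=0 C.R0=0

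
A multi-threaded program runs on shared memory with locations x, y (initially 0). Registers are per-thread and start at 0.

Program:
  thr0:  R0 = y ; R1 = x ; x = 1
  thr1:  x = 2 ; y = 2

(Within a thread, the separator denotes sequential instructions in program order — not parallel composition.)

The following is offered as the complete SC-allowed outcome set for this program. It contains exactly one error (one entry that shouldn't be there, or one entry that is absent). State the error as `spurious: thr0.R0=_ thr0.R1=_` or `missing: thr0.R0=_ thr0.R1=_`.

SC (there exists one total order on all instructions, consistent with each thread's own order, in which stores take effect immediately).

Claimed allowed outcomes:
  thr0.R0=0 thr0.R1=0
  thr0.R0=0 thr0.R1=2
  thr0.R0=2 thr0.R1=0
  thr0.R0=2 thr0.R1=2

outcome vector order: (thr0.R0,thr0.R1)
under SC → 00, 02, 22
claimed∖SC = {20}

spurious: thr0.R0=2 thr0.R1=0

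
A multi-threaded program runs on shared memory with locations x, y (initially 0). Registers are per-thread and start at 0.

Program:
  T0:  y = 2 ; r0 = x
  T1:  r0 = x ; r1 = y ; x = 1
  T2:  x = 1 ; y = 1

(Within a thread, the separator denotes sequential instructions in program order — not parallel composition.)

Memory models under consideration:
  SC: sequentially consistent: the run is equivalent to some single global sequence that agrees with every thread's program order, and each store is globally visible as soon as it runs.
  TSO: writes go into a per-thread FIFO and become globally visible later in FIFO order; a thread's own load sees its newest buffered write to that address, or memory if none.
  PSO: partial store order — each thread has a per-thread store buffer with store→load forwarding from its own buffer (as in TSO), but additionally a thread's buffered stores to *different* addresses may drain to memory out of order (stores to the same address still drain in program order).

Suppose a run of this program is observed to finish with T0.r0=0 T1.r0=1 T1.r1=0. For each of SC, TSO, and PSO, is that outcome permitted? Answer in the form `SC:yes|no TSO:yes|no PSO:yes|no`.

outcome vector order: (T0.r0,T1.r0,T1.r1)
SC: 11 outcomes — {<0 0 0>; <0 0 1>; <0 0 2>; <0 1 1>; <0 1 2>; <1 0 0>; <1 0 1>; <1 0 2>; <1 1 0>; <1 1 1>; <1 1 2>}
TSO: 12 outcomes — {<0 0 0>; <0 0 1>; <0 0 2>; <0 1 0>; <0 1 1>; <0 1 2>; <1 0 0>; <1 0 1>; <1 0 2>; <1 1 0>; <1 1 1>; <1 1 2>}
PSO: 12 outcomes — {<0 0 0>; <0 0 1>; <0 0 2>; <0 1 0>; <0 1 1>; <0 1 2>; <1 0 0>; <1 0 1>; <1 0 2>; <1 1 0>; <1 1 1>; <1 1 2>}
target <0 1 0> ∈ {TSO,PSO}

SC:no TSO:yes PSO:yes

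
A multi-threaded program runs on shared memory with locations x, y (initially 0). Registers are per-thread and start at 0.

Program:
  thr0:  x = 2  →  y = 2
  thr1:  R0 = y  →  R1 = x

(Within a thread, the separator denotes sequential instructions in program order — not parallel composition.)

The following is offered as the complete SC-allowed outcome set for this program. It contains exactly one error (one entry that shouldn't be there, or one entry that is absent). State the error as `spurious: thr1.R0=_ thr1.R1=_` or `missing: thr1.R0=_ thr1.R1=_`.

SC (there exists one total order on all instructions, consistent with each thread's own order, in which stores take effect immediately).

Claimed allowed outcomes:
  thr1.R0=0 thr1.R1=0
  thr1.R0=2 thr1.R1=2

missing: thr1.R0=0 thr1.R1=2

outcome vector order: (thr1.R0,thr1.R1)
SC: 3 outcomes — {(0,0); (0,2); (2,2)}
SC∖claimed = {(0,2)}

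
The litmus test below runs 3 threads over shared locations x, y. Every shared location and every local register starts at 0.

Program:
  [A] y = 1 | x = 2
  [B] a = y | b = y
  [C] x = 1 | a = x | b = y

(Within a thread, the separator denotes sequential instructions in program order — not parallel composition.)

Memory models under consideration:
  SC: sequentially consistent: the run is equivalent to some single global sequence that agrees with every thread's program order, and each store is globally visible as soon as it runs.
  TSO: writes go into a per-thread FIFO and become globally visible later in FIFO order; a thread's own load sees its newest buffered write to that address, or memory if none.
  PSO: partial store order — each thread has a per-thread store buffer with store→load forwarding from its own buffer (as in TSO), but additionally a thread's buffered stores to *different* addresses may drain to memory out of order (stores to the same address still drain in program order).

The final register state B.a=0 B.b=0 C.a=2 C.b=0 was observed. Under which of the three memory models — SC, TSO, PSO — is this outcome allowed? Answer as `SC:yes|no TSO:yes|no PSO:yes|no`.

outcome vector order: (B.a,B.b,C.a,C.b)
under SC → 0/0/1/0; 0/0/1/1; 0/0/2/1; 0/1/1/0; 0/1/1/1; 0/1/2/1; 1/1/1/0; 1/1/1/1; 1/1/2/1
under TSO → 0/0/1/0; 0/0/1/1; 0/0/2/1; 0/1/1/0; 0/1/1/1; 0/1/2/1; 1/1/1/0; 1/1/1/1; 1/1/2/1
under PSO → 0/0/1/0; 0/0/1/1; 0/0/2/0; 0/0/2/1; 0/1/1/0; 0/1/1/1; 0/1/2/0; 0/1/2/1; 1/1/1/0; 1/1/1/1; 1/1/2/0; 1/1/2/1
target 0/0/2/0 ∈ {PSO}

SC:no TSO:no PSO:yes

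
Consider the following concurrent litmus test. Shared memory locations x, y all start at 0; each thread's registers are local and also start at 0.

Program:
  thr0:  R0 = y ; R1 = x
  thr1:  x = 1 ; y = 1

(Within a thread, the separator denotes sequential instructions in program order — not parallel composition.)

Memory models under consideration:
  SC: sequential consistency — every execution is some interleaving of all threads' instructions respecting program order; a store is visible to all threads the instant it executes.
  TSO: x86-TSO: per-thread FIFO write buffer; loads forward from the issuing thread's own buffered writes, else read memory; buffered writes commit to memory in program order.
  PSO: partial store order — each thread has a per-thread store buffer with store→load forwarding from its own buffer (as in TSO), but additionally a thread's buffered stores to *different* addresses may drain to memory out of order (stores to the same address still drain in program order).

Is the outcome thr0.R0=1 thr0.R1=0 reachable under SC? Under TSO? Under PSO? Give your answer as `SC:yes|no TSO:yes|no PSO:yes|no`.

outcome vector order: (thr0.R0,thr0.R1)
under SC → (0,0) (0,1) (1,1)
under TSO → (0,0) (0,1) (1,1)
under PSO → (0,0) (0,1) (1,0) (1,1)
target (1,0) ∈ {PSO}

SC:no TSO:no PSO:yes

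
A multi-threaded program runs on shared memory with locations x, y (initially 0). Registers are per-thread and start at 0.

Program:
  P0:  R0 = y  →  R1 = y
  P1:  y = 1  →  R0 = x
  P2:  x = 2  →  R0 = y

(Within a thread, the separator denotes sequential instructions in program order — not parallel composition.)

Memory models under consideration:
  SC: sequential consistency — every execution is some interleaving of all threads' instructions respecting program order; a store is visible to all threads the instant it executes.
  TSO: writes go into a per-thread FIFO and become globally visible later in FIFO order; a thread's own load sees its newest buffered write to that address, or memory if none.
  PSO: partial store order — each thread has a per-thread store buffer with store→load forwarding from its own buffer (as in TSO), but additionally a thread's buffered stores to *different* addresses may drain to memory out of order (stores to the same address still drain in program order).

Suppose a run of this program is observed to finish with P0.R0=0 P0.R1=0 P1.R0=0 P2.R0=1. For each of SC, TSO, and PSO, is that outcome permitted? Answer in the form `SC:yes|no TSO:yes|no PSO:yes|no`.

SC:yes TSO:yes PSO:yes

outcome vector order: (P0.R0,P0.R1,P1.R0,P2.R0)
SC (9): 0/0/0/1 0/0/2/0 0/0/2/1 0/1/0/1 0/1/2/0 0/1/2/1 1/1/0/1 1/1/2/0 1/1/2/1
TSO (12): 0/0/0/0 0/0/0/1 0/0/2/0 0/0/2/1 0/1/0/0 0/1/0/1 0/1/2/0 0/1/2/1 1/1/0/0 1/1/0/1 1/1/2/0 1/1/2/1
PSO (12): 0/0/0/0 0/0/0/1 0/0/2/0 0/0/2/1 0/1/0/0 0/1/0/1 0/1/2/0 0/1/2/1 1/1/0/0 1/1/0/1 1/1/2/0 1/1/2/1
target 0/0/0/1 ∈ {SC,TSO,PSO}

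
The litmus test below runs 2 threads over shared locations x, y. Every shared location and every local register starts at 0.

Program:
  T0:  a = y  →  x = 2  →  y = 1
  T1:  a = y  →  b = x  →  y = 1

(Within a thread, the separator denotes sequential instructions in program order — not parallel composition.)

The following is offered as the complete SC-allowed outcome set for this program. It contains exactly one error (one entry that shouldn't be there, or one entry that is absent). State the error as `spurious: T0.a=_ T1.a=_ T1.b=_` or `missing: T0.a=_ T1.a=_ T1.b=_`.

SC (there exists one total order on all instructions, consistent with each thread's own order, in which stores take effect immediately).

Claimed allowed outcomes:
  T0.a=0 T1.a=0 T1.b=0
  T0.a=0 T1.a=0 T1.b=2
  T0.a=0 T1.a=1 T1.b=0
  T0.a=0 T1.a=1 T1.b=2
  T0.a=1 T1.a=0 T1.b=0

outcome vector order: (T0.a,T1.a,T1.b)
[SC] allowed = {<0 0 0>, <0 0 2>, <0 1 2>, <1 0 0>}
claimed∖SC = {<0 1 0>}

spurious: T0.a=0 T1.a=1 T1.b=0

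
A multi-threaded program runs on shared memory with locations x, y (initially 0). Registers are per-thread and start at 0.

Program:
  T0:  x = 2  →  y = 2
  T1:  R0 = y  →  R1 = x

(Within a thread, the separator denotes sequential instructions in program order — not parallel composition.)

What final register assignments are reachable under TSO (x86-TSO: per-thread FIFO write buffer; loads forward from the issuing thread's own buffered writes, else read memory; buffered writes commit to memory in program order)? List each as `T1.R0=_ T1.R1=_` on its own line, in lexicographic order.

outcome vector order: (T1.R0,T1.R1)
|TSO outcomes| = 3

T1.R0=0 T1.R1=0
T1.R0=0 T1.R1=2
T1.R0=2 T1.R1=2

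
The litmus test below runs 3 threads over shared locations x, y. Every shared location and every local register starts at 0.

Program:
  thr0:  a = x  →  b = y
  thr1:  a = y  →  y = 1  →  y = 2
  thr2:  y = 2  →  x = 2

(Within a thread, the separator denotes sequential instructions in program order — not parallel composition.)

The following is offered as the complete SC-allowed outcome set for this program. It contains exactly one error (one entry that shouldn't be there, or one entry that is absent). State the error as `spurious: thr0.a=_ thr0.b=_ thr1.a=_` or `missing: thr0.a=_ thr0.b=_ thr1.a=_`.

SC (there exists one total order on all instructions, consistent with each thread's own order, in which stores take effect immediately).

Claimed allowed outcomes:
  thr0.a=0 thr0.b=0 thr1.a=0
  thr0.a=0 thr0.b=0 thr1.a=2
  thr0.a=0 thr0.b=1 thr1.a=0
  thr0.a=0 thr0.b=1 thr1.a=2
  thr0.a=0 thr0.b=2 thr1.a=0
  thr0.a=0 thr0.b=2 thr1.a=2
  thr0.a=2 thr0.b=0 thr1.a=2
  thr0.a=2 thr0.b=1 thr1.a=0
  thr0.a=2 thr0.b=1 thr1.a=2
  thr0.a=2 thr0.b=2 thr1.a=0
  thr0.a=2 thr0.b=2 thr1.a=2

outcome vector order: (thr0.a,thr0.b,thr1.a)
under SC → 000, 002, 010, 012, 020, 022, 210, 212, 220, 222
claimed∖SC = {202}

spurious: thr0.a=2 thr0.b=0 thr1.a=2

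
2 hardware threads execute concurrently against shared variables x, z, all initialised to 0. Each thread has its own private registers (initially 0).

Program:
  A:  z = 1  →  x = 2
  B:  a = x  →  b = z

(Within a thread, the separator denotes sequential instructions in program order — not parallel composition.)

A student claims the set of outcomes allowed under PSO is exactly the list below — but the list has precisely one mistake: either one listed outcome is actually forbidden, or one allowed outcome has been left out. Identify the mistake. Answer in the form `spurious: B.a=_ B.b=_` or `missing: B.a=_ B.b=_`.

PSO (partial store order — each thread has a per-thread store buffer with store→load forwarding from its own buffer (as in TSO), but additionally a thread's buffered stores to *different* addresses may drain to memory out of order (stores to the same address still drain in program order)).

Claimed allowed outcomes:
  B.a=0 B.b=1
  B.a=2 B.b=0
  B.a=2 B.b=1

outcome vector order: (B.a,B.b)
[PSO] allowed = {00, 01, 20, 21}
PSO∖claimed = {00}

missing: B.a=0 B.b=0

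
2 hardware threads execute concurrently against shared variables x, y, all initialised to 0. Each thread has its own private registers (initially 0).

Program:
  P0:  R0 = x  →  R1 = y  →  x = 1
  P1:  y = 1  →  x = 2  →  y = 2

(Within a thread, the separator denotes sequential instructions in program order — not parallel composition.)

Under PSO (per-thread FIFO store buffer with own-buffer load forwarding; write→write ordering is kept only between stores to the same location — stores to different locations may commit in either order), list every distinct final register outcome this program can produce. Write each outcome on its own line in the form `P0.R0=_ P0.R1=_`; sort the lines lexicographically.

P0.R0=0 P0.R1=0
P0.R0=0 P0.R1=1
P0.R0=0 P0.R1=2
P0.R0=2 P0.R1=0
P0.R0=2 P0.R1=1
P0.R0=2 P0.R1=2

outcome vector order: (P0.R0,P0.R1)
|PSO outcomes| = 6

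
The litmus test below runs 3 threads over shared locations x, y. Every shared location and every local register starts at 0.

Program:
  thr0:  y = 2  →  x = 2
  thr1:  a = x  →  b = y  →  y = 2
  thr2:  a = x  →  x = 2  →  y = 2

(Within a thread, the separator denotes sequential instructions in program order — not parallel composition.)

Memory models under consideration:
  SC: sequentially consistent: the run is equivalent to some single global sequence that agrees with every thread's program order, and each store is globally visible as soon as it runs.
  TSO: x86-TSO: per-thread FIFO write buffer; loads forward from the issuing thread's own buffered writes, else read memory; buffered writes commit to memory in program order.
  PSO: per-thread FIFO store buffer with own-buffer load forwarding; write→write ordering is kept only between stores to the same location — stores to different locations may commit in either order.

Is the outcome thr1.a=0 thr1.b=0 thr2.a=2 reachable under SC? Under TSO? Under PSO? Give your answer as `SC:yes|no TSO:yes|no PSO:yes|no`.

outcome vector order: (thr1.a,thr1.b,thr2.a)
[SC] allowed = {000; 002; 020; 022; 200; 220; 222}
[TSO] allowed = {000; 002; 020; 022; 200; 220; 222}
[PSO] allowed = {000; 002; 020; 022; 200; 202; 220; 222}
target 002 ∈ {SC,TSO,PSO}

SC:yes TSO:yes PSO:yes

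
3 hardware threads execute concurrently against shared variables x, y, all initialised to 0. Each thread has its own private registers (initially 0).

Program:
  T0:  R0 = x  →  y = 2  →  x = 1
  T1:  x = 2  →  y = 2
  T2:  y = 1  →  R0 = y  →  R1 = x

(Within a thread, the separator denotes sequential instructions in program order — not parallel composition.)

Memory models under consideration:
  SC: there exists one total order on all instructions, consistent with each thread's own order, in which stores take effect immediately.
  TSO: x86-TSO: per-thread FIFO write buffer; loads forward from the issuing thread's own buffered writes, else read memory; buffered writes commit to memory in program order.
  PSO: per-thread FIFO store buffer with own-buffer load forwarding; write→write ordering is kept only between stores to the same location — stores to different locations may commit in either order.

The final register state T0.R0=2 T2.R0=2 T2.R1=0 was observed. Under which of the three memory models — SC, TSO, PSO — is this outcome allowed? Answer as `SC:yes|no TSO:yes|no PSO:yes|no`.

outcome vector order: (T0.R0,T2.R0,T2.R1)
[SC] allowed = {<0 1 0> <0 1 1> <0 1 2> <0 2 0> <0 2 1> <0 2 2> <2 1 0> <2 1 1> <2 1 2> <2 2 1> <2 2 2>}
[TSO] allowed = {<0 1 0> <0 1 1> <0 1 2> <0 2 0> <0 2 1> <0 2 2> <2 1 0> <2 1 1> <2 1 2> <2 2 1> <2 2 2>}
[PSO] allowed = {<0 1 0> <0 1 1> <0 1 2> <0 2 0> <0 2 1> <0 2 2> <2 1 0> <2 1 1> <2 1 2> <2 2 0> <2 2 1> <2 2 2>}
target <2 2 0> ∈ {PSO}

SC:no TSO:no PSO:yes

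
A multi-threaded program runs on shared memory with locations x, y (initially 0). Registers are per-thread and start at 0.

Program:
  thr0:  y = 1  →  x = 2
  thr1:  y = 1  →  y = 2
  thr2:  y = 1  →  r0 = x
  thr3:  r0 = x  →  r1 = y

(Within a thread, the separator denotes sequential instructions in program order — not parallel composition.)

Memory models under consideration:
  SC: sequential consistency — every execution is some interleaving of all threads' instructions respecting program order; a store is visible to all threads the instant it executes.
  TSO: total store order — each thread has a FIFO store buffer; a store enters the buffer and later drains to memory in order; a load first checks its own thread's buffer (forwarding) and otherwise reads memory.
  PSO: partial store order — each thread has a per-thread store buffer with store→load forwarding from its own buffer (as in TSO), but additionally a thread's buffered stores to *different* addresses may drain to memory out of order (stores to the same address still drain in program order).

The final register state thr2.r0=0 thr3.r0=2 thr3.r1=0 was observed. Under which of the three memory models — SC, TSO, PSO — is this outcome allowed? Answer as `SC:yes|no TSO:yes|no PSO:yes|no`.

outcome vector order: (thr2.r0,thr3.r0,thr3.r1)
under SC → <0 0 0>, <0 0 1>, <0 0 2>, <0 2 1>, <0 2 2>, <2 0 0>, <2 0 1>, <2 0 2>, <2 2 1>, <2 2 2>
under TSO → <0 0 0>, <0 0 1>, <0 0 2>, <0 2 1>, <0 2 2>, <2 0 0>, <2 0 1>, <2 0 2>, <2 2 1>, <2 2 2>
under PSO → <0 0 0>, <0 0 1>, <0 0 2>, <0 2 0>, <0 2 1>, <0 2 2>, <2 0 0>, <2 0 1>, <2 0 2>, <2 2 0>, <2 2 1>, <2 2 2>
target <0 2 0> ∈ {PSO}

SC:no TSO:no PSO:yes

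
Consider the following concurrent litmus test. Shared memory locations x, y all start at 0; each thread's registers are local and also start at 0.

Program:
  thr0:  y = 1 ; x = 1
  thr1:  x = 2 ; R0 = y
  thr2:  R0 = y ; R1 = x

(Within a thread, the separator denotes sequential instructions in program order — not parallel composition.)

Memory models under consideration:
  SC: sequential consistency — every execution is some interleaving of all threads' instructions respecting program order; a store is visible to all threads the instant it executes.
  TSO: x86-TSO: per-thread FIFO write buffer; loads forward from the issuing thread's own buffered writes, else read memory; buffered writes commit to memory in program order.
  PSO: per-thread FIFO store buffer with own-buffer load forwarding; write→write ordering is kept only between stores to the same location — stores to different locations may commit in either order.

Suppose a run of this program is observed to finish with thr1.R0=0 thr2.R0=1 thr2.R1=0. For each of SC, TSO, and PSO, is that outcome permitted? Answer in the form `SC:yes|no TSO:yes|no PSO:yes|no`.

SC:no TSO:yes PSO:yes

outcome vector order: (thr1.R0,thr2.R0,thr2.R1)
SC (11): 0/0/0 0/0/1 0/0/2 0/1/1 0/1/2 1/0/0 1/0/1 1/0/2 1/1/0 1/1/1 1/1/2
TSO (12): 0/0/0 0/0/1 0/0/2 0/1/0 0/1/1 0/1/2 1/0/0 1/0/1 1/0/2 1/1/0 1/1/1 1/1/2
PSO (12): 0/0/0 0/0/1 0/0/2 0/1/0 0/1/1 0/1/2 1/0/0 1/0/1 1/0/2 1/1/0 1/1/1 1/1/2
target 0/1/0 ∈ {TSO,PSO}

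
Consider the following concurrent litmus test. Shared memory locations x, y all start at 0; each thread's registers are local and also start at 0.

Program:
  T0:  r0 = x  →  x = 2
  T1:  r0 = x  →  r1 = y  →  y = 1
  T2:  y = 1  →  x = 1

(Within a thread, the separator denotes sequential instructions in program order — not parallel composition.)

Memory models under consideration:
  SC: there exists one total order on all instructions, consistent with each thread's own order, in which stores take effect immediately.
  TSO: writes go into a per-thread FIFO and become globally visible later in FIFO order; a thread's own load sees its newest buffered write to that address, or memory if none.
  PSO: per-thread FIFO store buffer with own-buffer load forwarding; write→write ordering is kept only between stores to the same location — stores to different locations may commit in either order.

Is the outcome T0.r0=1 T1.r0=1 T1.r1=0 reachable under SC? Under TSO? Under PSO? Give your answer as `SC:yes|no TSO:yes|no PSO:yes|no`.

outcome vector order: (T0.r0,T1.r0,T1.r1)
[SC] allowed = {<0 0 0> <0 0 1> <0 1 1> <0 2 0> <0 2 1> <1 0 0> <1 0 1> <1 1 1> <1 2 1>}
[TSO] allowed = {<0 0 0> <0 0 1> <0 1 1> <0 2 0> <0 2 1> <1 0 0> <1 0 1> <1 1 1> <1 2 1>}
[PSO] allowed = {<0 0 0> <0 0 1> <0 1 0> <0 1 1> <0 2 0> <0 2 1> <1 0 0> <1 0 1> <1 1 0> <1 1 1> <1 2 0> <1 2 1>}
target <1 1 0> ∈ {PSO}

SC:no TSO:no PSO:yes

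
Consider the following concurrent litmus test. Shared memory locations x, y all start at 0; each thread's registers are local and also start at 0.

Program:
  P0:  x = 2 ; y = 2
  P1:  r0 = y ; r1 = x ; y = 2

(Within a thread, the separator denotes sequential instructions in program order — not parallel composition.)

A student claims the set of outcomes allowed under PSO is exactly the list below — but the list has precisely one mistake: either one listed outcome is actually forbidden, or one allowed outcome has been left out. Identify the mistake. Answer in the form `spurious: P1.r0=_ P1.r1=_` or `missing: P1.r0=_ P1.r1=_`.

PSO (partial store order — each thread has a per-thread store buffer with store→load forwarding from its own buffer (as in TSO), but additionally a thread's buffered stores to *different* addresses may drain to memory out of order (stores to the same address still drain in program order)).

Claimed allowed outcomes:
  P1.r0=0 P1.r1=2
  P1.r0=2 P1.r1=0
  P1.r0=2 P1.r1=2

outcome vector order: (P1.r0,P1.r1)
PSO (4): (0,0) (0,2) (2,0) (2,2)
PSO∖claimed = {(0,0)}

missing: P1.r0=0 P1.r1=0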